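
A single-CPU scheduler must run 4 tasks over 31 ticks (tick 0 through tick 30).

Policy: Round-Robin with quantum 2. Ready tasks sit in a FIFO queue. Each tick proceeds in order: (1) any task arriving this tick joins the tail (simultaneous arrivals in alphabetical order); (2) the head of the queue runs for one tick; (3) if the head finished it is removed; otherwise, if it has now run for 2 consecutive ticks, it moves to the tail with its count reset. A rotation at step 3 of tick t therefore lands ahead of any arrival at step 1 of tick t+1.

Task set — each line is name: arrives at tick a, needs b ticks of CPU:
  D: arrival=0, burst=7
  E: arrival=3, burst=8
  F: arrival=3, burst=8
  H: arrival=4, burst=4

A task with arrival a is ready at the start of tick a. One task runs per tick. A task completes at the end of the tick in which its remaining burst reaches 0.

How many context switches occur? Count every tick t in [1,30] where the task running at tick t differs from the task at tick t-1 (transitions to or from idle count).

t=0: queue=[D] q_used=0 → run D
t=1: queue=[D] q_used=1 → run D
t=2: queue=[D] q_used=0 → run D
t=3: queue=[D,E,F] q_used=1 → run D
t=4: queue=[E,F,D,H] q_used=0 → run E
t=5: queue=[E,F,D,H] q_used=1 → run E
t=6: queue=[F,D,H,E] q_used=0 → run F
t=7: queue=[F,D,H,E] q_used=1 → run F
t=8: queue=[D,H,E,F] q_used=0 → run D
t=9: queue=[D,H,E,F] q_used=1 → run D
t=10: queue=[H,E,F,D] q_used=0 → run H
t=11: queue=[H,E,F,D] q_used=1 → run H
t=12: queue=[E,F,D,H] q_used=0 → run E
t=13: queue=[E,F,D,H] q_used=1 → run E
t=14: queue=[F,D,H,E] q_used=0 → run F
t=15: queue=[F,D,H,E] q_used=1 → run F
t=16: queue=[D,H,E,F] q_used=0 → run D
t=17: queue=[H,E,F] q_used=0 → run H
t=18: queue=[H,E,F] q_used=1 → run H
t=19: queue=[E,F] q_used=0 → run E
t=20: queue=[E,F] q_used=1 → run E
t=21: queue=[F,E] q_used=0 → run F
t=22: queue=[F,E] q_used=1 → run F
t=23: queue=[E,F] q_used=0 → run E
t=24: queue=[E,F] q_used=1 → run E
t=25: queue=[F] q_used=0 → run F
t=26: queue=[F] q_used=1 → run F
t=27: (idle)
t=28: (idle)
t=29: (idle)
t=30: (idle)

context switches = 13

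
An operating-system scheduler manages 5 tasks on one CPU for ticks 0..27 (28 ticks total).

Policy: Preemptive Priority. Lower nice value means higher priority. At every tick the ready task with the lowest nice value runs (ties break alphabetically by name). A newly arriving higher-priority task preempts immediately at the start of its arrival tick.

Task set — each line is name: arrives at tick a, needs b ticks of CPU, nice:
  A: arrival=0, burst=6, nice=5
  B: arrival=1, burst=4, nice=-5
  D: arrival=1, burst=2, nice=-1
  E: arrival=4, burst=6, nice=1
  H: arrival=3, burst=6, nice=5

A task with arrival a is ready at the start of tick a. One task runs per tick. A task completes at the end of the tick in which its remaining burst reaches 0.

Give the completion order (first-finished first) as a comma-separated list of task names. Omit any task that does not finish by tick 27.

t=0: ready={A} → run A
t=1: ready={A,B,D} → run B
t=2: ready={A,B,D} → run B
t=3: ready={A,B,D,H} → run B
t=4: ready={A,B,D,E,H} → run B
t=5: ready={A,D,E,H} → run D
t=6: ready={A,D,E,H} → run D
t=7: ready={A,E,H} → run E
t=8: ready={A,E,H} → run E
t=9: ready={A,E,H} → run E
t=10: ready={A,E,H} → run E
t=11: ready={A,E,H} → run E
t=12: ready={A,E,H} → run E
t=13: ready={A,H} → run A
t=14: ready={A,H} → run A
t=15: ready={A,H} → run A
t=16: ready={A,H} → run A
t=17: ready={A,H} → run A
t=18: ready={H} → run H
t=19: ready={H} → run H
t=20: ready={H} → run H
t=21: ready={H} → run H
t=22: ready={H} → run H
t=23: ready={H} → run H
t=24: (idle)
t=25: (idle)
t=26: (idle)
t=27: (idle)

completion order = B, D, E, A, H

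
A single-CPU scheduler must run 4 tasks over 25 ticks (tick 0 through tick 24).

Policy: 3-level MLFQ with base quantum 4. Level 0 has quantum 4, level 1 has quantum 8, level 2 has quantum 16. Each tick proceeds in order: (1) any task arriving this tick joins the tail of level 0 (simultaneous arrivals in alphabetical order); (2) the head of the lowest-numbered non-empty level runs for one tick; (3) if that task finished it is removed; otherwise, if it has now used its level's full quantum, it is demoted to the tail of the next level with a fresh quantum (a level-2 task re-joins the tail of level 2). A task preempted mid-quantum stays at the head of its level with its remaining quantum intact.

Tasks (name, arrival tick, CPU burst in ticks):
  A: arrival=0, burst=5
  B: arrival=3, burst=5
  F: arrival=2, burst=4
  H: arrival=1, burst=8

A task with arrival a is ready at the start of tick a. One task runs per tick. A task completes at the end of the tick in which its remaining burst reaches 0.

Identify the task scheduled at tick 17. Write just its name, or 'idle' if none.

t=0: L0/L1/L2 = A/-/- → run A
t=1: L0/L1/L2 = AH/-/- → run A
t=2: L0/L1/L2 = AHF/-/- → run A
t=3: L0/L1/L2 = AHFB/-/- → run A
t=4: L0/L1/L2 = HFB/A/- → run H
t=5: L0/L1/L2 = HFB/A/- → run H
t=6: L0/L1/L2 = HFB/A/- → run H
t=7: L0/L1/L2 = HFB/A/- → run H
t=8: L0/L1/L2 = FB/AH/- → run F
t=9: L0/L1/L2 = FB/AH/- → run F
t=10: L0/L1/L2 = FB/AH/- → run F
t=11: L0/L1/L2 = FB/AH/- → run F
t=12: L0/L1/L2 = B/AH/- → run B
t=13: L0/L1/L2 = B/AH/- → run B
t=14: L0/L1/L2 = B/AH/- → run B
t=15: L0/L1/L2 = B/AH/- → run B
t=16: L0/L1/L2 = -/AHB/- → run A
t=17: L0/L1/L2 = -/HB/- → run H
t=18: L0/L1/L2 = -/HB/- → run H
t=19: L0/L1/L2 = -/HB/- → run H
t=20: L0/L1/L2 = -/HB/- → run H
t=21: L0/L1/L2 = -/B/- → run B
t=22: (idle)
t=23: (idle)
t=24: (idle)

running at tick 17 = H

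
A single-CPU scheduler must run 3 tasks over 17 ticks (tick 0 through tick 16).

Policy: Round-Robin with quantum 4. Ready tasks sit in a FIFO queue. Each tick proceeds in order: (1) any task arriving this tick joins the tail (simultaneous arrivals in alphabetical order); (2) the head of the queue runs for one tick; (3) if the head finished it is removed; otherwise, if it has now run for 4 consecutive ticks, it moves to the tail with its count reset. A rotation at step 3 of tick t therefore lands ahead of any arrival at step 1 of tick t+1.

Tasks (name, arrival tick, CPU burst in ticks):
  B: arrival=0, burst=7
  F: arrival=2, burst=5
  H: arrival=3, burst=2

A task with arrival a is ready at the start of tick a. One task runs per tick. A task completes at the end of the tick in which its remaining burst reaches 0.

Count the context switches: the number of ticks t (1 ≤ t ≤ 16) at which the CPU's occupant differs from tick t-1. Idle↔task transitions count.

t=0: queue=[B] q_used=0 → run B
t=1: queue=[B] q_used=1 → run B
t=2: queue=[B,F] q_used=2 → run B
t=3: queue=[B,F,H] q_used=3 → run B
t=4: queue=[F,H,B] q_used=0 → run F
t=5: queue=[F,H,B] q_used=1 → run F
t=6: queue=[F,H,B] q_used=2 → run F
t=7: queue=[F,H,B] q_used=3 → run F
t=8: queue=[H,B,F] q_used=0 → run H
t=9: queue=[H,B,F] q_used=1 → run H
t=10: queue=[B,F] q_used=0 → run B
t=11: queue=[B,F] q_used=1 → run B
t=12: queue=[B,F] q_used=2 → run B
t=13: queue=[F] q_used=0 → run F
t=14: (idle)
t=15: (idle)
t=16: (idle)

context switches = 5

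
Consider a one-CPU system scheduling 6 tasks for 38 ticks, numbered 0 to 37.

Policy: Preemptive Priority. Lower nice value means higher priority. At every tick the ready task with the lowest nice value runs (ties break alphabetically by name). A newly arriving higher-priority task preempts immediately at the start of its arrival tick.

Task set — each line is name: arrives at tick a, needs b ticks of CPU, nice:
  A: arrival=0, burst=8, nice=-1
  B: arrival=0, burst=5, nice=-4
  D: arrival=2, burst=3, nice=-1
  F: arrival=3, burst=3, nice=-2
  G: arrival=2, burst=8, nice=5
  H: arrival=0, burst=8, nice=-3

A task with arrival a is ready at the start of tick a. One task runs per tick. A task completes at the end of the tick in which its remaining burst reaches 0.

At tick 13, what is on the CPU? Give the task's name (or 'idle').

t=0: ready={A,B,H} → run B
t=1: ready={A,B,H} → run B
t=2: ready={A,B,D,G,H} → run B
t=3: ready={A,B,D,F,G,H} → run B
t=4: ready={A,B,D,F,G,H} → run B
t=5: ready={A,D,F,G,H} → run H
t=6: ready={A,D,F,G,H} → run H
t=7: ready={A,D,F,G,H} → run H
t=8: ready={A,D,F,G,H} → run H
t=9: ready={A,D,F,G,H} → run H
t=10: ready={A,D,F,G,H} → run H
t=11: ready={A,D,F,G,H} → run H
t=12: ready={A,D,F,G,H} → run H
t=13: ready={A,D,F,G} → run F
t=14: ready={A,D,F,G} → run F
t=15: ready={A,D,F,G} → run F
t=16: ready={A,D,G} → run A
t=17: ready={A,D,G} → run A
t=18: ready={A,D,G} → run A
t=19: ready={A,D,G} → run A
t=20: ready={A,D,G} → run A
t=21: ready={A,D,G} → run A
t=22: ready={A,D,G} → run A
t=23: ready={A,D,G} → run A
t=24: ready={D,G} → run D
t=25: ready={D,G} → run D
t=26: ready={D,G} → run D
t=27: ready={G} → run G
t=28: ready={G} → run G
t=29: ready={G} → run G
t=30: ready={G} → run G
t=31: ready={G} → run G
t=32: ready={G} → run G
t=33: ready={G} → run G
t=34: ready={G} → run G
t=35: (idle)
t=36: (idle)
t=37: (idle)

running at tick 13 = F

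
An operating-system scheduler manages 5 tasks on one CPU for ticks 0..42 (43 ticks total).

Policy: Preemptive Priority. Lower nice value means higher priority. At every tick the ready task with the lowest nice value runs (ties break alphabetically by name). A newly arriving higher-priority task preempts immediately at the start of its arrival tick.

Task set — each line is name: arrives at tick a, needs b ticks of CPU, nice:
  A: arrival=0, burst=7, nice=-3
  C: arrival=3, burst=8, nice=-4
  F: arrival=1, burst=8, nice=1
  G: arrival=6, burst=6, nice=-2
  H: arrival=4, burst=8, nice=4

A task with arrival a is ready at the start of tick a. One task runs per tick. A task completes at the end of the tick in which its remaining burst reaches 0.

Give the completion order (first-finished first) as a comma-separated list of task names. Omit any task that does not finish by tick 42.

completion order = C, A, G, F, H

t=0: ready={A} → run A
t=1: ready={A,F} → run A
t=2: ready={A,F} → run A
t=3: ready={A,C,F} → run C
t=4: ready={A,C,F,H} → run C
t=5: ready={A,C,F,H} → run C
t=6: ready={A,C,F,G,H} → run C
t=7: ready={A,C,F,G,H} → run C
t=8: ready={A,C,F,G,H} → run C
t=9: ready={A,C,F,G,H} → run C
t=10: ready={A,C,F,G,H} → run C
t=11: ready={A,F,G,H} → run A
t=12: ready={A,F,G,H} → run A
t=13: ready={A,F,G,H} → run A
t=14: ready={A,F,G,H} → run A
t=15: ready={F,G,H} → run G
t=16: ready={F,G,H} → run G
t=17: ready={F,G,H} → run G
t=18: ready={F,G,H} → run G
t=19: ready={F,G,H} → run G
t=20: ready={F,G,H} → run G
t=21: ready={F,H} → run F
t=22: ready={F,H} → run F
t=23: ready={F,H} → run F
t=24: ready={F,H} → run F
t=25: ready={F,H} → run F
t=26: ready={F,H} → run F
t=27: ready={F,H} → run F
t=28: ready={F,H} → run F
t=29: ready={H} → run H
t=30: ready={H} → run H
t=31: ready={H} → run H
t=32: ready={H} → run H
t=33: ready={H} → run H
t=34: ready={H} → run H
t=35: ready={H} → run H
t=36: ready={H} → run H
t=37: (idle)
t=38: (idle)
t=39: (idle)
t=40: (idle)
t=41: (idle)
t=42: (idle)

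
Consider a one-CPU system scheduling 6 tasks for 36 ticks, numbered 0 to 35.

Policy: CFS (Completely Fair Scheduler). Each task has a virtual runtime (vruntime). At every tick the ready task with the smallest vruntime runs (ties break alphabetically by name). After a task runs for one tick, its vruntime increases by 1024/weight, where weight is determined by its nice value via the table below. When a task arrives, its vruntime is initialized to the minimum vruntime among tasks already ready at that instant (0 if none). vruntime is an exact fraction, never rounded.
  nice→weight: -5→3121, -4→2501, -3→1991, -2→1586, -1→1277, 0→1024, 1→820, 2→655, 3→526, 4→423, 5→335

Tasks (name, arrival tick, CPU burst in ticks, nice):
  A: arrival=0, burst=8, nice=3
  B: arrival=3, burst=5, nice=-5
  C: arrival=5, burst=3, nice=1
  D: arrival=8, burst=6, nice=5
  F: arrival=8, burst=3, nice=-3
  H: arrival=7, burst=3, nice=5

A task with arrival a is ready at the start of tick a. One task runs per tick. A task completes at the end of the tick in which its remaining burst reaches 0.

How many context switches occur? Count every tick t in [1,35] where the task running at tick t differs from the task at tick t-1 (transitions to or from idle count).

context switches = 21

t=0: vr[A=0] → run A
t=1: vr[A=512/263] → run A
t=2: vr[A=1024/263] → run A
t=3: vr[A=1536/263 B=1536/263] → run A
t=4: vr[A=2048/263 B=1536/263] → run B
t=5: vr[A=2048/263 B=5063168/820823 C=5063168/820823] → run B
t=6: vr[A=2048/263 B=5332480/820823 C=5063168/820823] → run C
t=7: vr[A=2048/263 B=5332480/820823 C=1248080128/168268715 H=5332480/820823] → run B
t=8: vr[A=2048/263 B=5601792/820823 C=1248080128/168268715 D=5332480/820823 F=5332480/820823 H=5332480/820823] → run D
t=9: vr[A=2048/263 B=5601792/820823 C=1248080128/168268715 D=2626903552/274975705 F=5332480/820823 H=5332480/820823] → run F
t=10: vr[A=2048/263 B=5601792/820823 C=1248080128/168268715 D=2626903552/274975705 F=11457490432/1634258593 H=5332480/820823] → run H
t=11: vr[A=2048/263 B=5601792/820823 C=1248080128/168268715 D=2626903552/274975705 F=11457490432/1634258593 H=2626903552/274975705] → run B
t=12: vr[A=2048/263 B=5871104/820823 C=1248080128/168268715 D=2626903552/274975705 F=11457490432/1634258593 H=2626903552/274975705] → run F
t=13: vr[A=2048/263 B=5871104/820823 C=1248080128/168268715 D=2626903552/274975705 F=12298013184/1634258593 H=2626903552/274975705] → run B
t=14: vr[A=2048/263 C=1248080128/168268715 D=2626903552/274975705 F=12298013184/1634258593 H=2626903552/274975705] → run C
t=15: vr[A=2048/263 C=1458210816/168268715 D=2626903552/274975705 F=12298013184/1634258593 H=2626903552/274975705] → run F
t=16: vr[A=2048/263 C=1458210816/168268715 D=2626903552/274975705 H=2626903552/274975705] → run A
t=17: vr[A=2560/263 C=1458210816/168268715 D=2626903552/274975705 H=2626903552/274975705] → run C
t=18: vr[A=2560/263 D=2626903552/274975705 H=2626903552/274975705] → run D
t=19: vr[A=2560/263 D=3467426304/274975705 H=2626903552/274975705] → run H
t=20: vr[A=2560/263 D=3467426304/274975705 H=3467426304/274975705] → run A
t=21: vr[A=3072/263 D=3467426304/274975705 H=3467426304/274975705] → run A
t=22: vr[A=3584/263 D=3467426304/274975705 H=3467426304/274975705] → run D
t=23: vr[A=3584/263 D=4307949056/274975705 H=3467426304/274975705] → run H
t=24: vr[A=3584/263 D=4307949056/274975705] → run A
t=25: vr[D=4307949056/274975705] → run D
t=26: vr[D=5148471808/274975705] → run D
t=27: vr[D=1197798912/54995141] → run D
t=28: (idle)
t=29: (idle)
t=30: (idle)
t=31: (idle)
t=32: (idle)
t=33: (idle)
t=34: (idle)
t=35: (idle)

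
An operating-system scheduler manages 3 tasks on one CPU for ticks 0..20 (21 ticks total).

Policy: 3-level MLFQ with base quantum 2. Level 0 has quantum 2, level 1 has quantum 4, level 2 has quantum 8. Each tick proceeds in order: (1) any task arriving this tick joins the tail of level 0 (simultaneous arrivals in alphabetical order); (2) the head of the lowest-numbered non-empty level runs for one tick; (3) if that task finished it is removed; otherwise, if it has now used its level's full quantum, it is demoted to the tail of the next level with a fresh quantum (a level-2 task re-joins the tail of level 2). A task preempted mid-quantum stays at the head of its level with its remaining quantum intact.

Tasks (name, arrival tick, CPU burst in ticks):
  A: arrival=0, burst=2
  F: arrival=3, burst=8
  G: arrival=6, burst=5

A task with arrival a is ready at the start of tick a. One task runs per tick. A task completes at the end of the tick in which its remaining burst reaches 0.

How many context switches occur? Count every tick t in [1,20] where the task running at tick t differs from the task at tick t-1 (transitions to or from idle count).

t=0: L0/L1/L2 = A/-/- → run A
t=1: L0/L1/L2 = A/-/- → run A
t=2: (idle)
t=3: L0/L1/L2 = F/-/- → run F
t=4: L0/L1/L2 = F/-/- → run F
t=5: L0/L1/L2 = -/F/- → run F
t=6: L0/L1/L2 = G/F/- → run G
t=7: L0/L1/L2 = G/F/- → run G
t=8: L0/L1/L2 = -/FG/- → run F
t=9: L0/L1/L2 = -/FG/- → run F
t=10: L0/L1/L2 = -/FG/- → run F
t=11: L0/L1/L2 = -/G/F → run G
t=12: L0/L1/L2 = -/G/F → run G
t=13: L0/L1/L2 = -/G/F → run G
t=14: L0/L1/L2 = -/-/F → run F
t=15: L0/L1/L2 = -/-/F → run F
t=16: (idle)
t=17: (idle)
t=18: (idle)
t=19: (idle)
t=20: (idle)

context switches = 7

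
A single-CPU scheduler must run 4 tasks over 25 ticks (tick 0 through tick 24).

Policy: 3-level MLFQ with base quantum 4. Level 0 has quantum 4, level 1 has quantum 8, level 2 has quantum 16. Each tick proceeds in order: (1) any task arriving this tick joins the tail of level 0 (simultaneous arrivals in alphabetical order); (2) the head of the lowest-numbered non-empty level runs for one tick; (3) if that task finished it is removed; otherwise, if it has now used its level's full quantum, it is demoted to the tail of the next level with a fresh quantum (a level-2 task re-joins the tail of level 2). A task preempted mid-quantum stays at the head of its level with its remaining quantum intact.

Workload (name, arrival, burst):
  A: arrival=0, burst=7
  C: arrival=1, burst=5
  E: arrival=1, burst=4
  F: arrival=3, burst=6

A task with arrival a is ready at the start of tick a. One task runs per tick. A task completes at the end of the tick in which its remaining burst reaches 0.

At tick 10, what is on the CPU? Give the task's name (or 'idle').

t=0: L0/L1/L2 = A/-/- → run A
t=1: L0/L1/L2 = ACE/-/- → run A
t=2: L0/L1/L2 = ACE/-/- → run A
t=3: L0/L1/L2 = ACEF/-/- → run A
t=4: L0/L1/L2 = CEF/A/- → run C
t=5: L0/L1/L2 = CEF/A/- → run C
t=6: L0/L1/L2 = CEF/A/- → run C
t=7: L0/L1/L2 = CEF/A/- → run C
t=8: L0/L1/L2 = EF/AC/- → run E
t=9: L0/L1/L2 = EF/AC/- → run E
t=10: L0/L1/L2 = EF/AC/- → run E
t=11: L0/L1/L2 = EF/AC/- → run E
t=12: L0/L1/L2 = F/AC/- → run F
t=13: L0/L1/L2 = F/AC/- → run F
t=14: L0/L1/L2 = F/AC/- → run F
t=15: L0/L1/L2 = F/AC/- → run F
t=16: L0/L1/L2 = -/ACF/- → run A
t=17: L0/L1/L2 = -/ACF/- → run A
t=18: L0/L1/L2 = -/ACF/- → run A
t=19: L0/L1/L2 = -/CF/- → run C
t=20: L0/L1/L2 = -/F/- → run F
t=21: L0/L1/L2 = -/F/- → run F
t=22: (idle)
t=23: (idle)
t=24: (idle)

running at tick 10 = E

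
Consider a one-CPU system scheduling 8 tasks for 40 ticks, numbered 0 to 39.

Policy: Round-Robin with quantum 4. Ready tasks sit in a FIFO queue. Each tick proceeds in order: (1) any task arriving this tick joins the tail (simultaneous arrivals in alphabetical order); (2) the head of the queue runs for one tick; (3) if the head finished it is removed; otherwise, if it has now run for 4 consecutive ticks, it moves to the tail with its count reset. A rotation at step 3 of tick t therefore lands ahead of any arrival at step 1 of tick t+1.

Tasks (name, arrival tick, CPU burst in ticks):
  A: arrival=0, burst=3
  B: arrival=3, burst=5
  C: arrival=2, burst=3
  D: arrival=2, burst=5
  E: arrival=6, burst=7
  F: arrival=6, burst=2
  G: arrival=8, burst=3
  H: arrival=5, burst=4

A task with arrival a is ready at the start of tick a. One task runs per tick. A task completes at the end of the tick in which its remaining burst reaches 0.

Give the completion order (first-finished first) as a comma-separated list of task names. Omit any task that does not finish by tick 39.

t=0: queue=[A] q_used=0 → run A
t=1: queue=[A] q_used=1 → run A
t=2: queue=[A,C,D] q_used=2 → run A
t=3: queue=[C,D,B] q_used=0 → run C
t=4: queue=[C,D,B] q_used=1 → run C
t=5: queue=[C,D,B,H] q_used=2 → run C
t=6: queue=[D,B,H,E,F] q_used=0 → run D
t=7: queue=[D,B,H,E,F] q_used=1 → run D
t=8: queue=[D,B,H,E,F,G] q_used=2 → run D
t=9: queue=[D,B,H,E,F,G] q_used=3 → run D
t=10: queue=[B,H,E,F,G,D] q_used=0 → run B
t=11: queue=[B,H,E,F,G,D] q_used=1 → run B
t=12: queue=[B,H,E,F,G,D] q_used=2 → run B
t=13: queue=[B,H,E,F,G,D] q_used=3 → run B
t=14: queue=[H,E,F,G,D,B] q_used=0 → run H
t=15: queue=[H,E,F,G,D,B] q_used=1 → run H
t=16: queue=[H,E,F,G,D,B] q_used=2 → run H
t=17: queue=[H,E,F,G,D,B] q_used=3 → run H
t=18: queue=[E,F,G,D,B] q_used=0 → run E
t=19: queue=[E,F,G,D,B] q_used=1 → run E
t=20: queue=[E,F,G,D,B] q_used=2 → run E
t=21: queue=[E,F,G,D,B] q_used=3 → run E
t=22: queue=[F,G,D,B,E] q_used=0 → run F
t=23: queue=[F,G,D,B,E] q_used=1 → run F
t=24: queue=[G,D,B,E] q_used=0 → run G
t=25: queue=[G,D,B,E] q_used=1 → run G
t=26: queue=[G,D,B,E] q_used=2 → run G
t=27: queue=[D,B,E] q_used=0 → run D
t=28: queue=[B,E] q_used=0 → run B
t=29: queue=[E] q_used=0 → run E
t=30: queue=[E] q_used=1 → run E
t=31: queue=[E] q_used=2 → run E
t=32: (idle)
t=33: (idle)
t=34: (idle)
t=35: (idle)
t=36: (idle)
t=37: (idle)
t=38: (idle)
t=39: (idle)

completion order = A, C, H, F, G, D, B, E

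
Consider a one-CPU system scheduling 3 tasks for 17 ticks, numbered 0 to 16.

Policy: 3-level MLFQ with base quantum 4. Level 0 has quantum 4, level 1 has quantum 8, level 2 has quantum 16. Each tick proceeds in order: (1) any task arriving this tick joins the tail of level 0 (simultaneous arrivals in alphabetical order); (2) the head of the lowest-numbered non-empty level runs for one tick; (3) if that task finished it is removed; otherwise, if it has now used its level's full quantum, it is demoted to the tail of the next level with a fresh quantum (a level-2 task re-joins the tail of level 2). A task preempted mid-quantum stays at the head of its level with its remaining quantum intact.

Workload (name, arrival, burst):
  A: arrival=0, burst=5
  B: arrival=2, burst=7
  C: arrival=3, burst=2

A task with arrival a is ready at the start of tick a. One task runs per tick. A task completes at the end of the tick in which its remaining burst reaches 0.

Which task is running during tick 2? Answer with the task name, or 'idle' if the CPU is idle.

running at tick 2 = A

t=0: L0/L1/L2 = A/-/- → run A
t=1: L0/L1/L2 = A/-/- → run A
t=2: L0/L1/L2 = AB/-/- → run A
t=3: L0/L1/L2 = ABC/-/- → run A
t=4: L0/L1/L2 = BC/A/- → run B
t=5: L0/L1/L2 = BC/A/- → run B
t=6: L0/L1/L2 = BC/A/- → run B
t=7: L0/L1/L2 = BC/A/- → run B
t=8: L0/L1/L2 = C/AB/- → run C
t=9: L0/L1/L2 = C/AB/- → run C
t=10: L0/L1/L2 = -/AB/- → run A
t=11: L0/L1/L2 = -/B/- → run B
t=12: L0/L1/L2 = -/B/- → run B
t=13: L0/L1/L2 = -/B/- → run B
t=14: (idle)
t=15: (idle)
t=16: (idle)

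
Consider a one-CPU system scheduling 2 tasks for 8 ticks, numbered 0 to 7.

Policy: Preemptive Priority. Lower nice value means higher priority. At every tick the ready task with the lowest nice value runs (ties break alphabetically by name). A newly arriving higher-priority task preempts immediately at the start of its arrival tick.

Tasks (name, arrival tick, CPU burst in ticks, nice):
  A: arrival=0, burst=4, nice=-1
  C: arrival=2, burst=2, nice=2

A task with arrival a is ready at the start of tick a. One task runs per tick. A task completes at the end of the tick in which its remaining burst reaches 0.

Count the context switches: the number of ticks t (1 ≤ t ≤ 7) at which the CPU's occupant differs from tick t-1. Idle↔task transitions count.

context switches = 2

t=0: ready={A} → run A
t=1: ready={A} → run A
t=2: ready={A,C} → run A
t=3: ready={A,C} → run A
t=4: ready={C} → run C
t=5: ready={C} → run C
t=6: (idle)
t=7: (idle)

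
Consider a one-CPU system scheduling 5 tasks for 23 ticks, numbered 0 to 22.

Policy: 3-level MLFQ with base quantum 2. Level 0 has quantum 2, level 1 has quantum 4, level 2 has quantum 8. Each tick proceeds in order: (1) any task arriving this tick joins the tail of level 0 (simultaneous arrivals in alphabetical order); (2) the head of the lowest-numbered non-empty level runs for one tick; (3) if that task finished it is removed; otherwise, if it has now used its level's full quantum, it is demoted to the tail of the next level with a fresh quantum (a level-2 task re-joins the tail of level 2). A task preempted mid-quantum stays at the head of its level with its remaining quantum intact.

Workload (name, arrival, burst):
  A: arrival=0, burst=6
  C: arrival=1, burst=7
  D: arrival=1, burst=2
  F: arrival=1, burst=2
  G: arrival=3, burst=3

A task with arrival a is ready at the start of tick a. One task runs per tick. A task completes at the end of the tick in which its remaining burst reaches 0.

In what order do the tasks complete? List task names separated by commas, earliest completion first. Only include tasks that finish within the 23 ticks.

completion order = D, F, A, G, C

t=0: L0/L1/L2 = A/-/- → run A
t=1: L0/L1/L2 = ACDF/-/- → run A
t=2: L0/L1/L2 = CDF/A/- → run C
t=3: L0/L1/L2 = CDFG/A/- → run C
t=4: L0/L1/L2 = DFG/AC/- → run D
t=5: L0/L1/L2 = DFG/AC/- → run D
t=6: L0/L1/L2 = FG/AC/- → run F
t=7: L0/L1/L2 = FG/AC/- → run F
t=8: L0/L1/L2 = G/AC/- → run G
t=9: L0/L1/L2 = G/AC/- → run G
t=10: L0/L1/L2 = -/ACG/- → run A
t=11: L0/L1/L2 = -/ACG/- → run A
t=12: L0/L1/L2 = -/ACG/- → run A
t=13: L0/L1/L2 = -/ACG/- → run A
t=14: L0/L1/L2 = -/CG/- → run C
t=15: L0/L1/L2 = -/CG/- → run C
t=16: L0/L1/L2 = -/CG/- → run C
t=17: L0/L1/L2 = -/CG/- → run C
t=18: L0/L1/L2 = -/G/C → run G
t=19: L0/L1/L2 = -/-/C → run C
t=20: (idle)
t=21: (idle)
t=22: (idle)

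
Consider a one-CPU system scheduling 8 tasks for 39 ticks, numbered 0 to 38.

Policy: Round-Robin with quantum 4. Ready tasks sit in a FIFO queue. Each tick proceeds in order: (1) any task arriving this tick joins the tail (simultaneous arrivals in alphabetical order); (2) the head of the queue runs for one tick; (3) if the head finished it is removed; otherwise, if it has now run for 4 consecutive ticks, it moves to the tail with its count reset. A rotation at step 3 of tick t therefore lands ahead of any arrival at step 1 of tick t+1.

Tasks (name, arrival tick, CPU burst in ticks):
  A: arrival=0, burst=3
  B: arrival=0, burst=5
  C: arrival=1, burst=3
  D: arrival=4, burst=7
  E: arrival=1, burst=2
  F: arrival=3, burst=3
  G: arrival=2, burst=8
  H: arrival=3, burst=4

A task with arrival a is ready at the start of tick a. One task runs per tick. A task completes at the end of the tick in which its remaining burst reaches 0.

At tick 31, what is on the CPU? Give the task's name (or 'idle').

t=0: queue=[A,B] q_used=0 → run A
t=1: queue=[A,B,C,E] q_used=1 → run A
t=2: queue=[A,B,C,E,G] q_used=2 → run A
t=3: queue=[B,C,E,G,F,H] q_used=0 → run B
t=4: queue=[B,C,E,G,F,H,D] q_used=1 → run B
t=5: queue=[B,C,E,G,F,H,D] q_used=2 → run B
t=6: queue=[B,C,E,G,F,H,D] q_used=3 → run B
t=7: queue=[C,E,G,F,H,D,B] q_used=0 → run C
t=8: queue=[C,E,G,F,H,D,B] q_used=1 → run C
t=9: queue=[C,E,G,F,H,D,B] q_used=2 → run C
t=10: queue=[E,G,F,H,D,B] q_used=0 → run E
t=11: queue=[E,G,F,H,D,B] q_used=1 → run E
t=12: queue=[G,F,H,D,B] q_used=0 → run G
t=13: queue=[G,F,H,D,B] q_used=1 → run G
t=14: queue=[G,F,H,D,B] q_used=2 → run G
t=15: queue=[G,F,H,D,B] q_used=3 → run G
t=16: queue=[F,H,D,B,G] q_used=0 → run F
t=17: queue=[F,H,D,B,G] q_used=1 → run F
t=18: queue=[F,H,D,B,G] q_used=2 → run F
t=19: queue=[H,D,B,G] q_used=0 → run H
t=20: queue=[H,D,B,G] q_used=1 → run H
t=21: queue=[H,D,B,G] q_used=2 → run H
t=22: queue=[H,D,B,G] q_used=3 → run H
t=23: queue=[D,B,G] q_used=0 → run D
t=24: queue=[D,B,G] q_used=1 → run D
t=25: queue=[D,B,G] q_used=2 → run D
t=26: queue=[D,B,G] q_used=3 → run D
t=27: queue=[B,G,D] q_used=0 → run B
t=28: queue=[G,D] q_used=0 → run G
t=29: queue=[G,D] q_used=1 → run G
t=30: queue=[G,D] q_used=2 → run G
t=31: queue=[G,D] q_used=3 → run G
t=32: queue=[D] q_used=0 → run D
t=33: queue=[D] q_used=1 → run D
t=34: queue=[D] q_used=2 → run D
t=35: (idle)
t=36: (idle)
t=37: (idle)
t=38: (idle)

running at tick 31 = G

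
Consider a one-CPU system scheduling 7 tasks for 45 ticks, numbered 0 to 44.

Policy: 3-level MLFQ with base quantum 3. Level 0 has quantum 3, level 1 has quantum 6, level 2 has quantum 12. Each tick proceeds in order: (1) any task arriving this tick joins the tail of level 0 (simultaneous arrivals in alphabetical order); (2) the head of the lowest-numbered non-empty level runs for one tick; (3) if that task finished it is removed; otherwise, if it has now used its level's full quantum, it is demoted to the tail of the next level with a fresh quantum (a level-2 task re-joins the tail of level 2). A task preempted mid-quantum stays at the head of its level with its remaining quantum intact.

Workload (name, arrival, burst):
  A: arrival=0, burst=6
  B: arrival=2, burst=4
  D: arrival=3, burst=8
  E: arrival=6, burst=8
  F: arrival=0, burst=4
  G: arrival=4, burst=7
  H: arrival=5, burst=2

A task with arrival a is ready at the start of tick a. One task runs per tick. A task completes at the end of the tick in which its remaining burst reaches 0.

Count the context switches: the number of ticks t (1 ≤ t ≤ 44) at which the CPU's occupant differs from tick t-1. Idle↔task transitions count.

context switches = 13

t=0: L0/L1/L2 = AF/-/- → run A
t=1: L0/L1/L2 = AF/-/- → run A
t=2: L0/L1/L2 = AFB/-/- → run A
t=3: L0/L1/L2 = FBD/A/- → run F
t=4: L0/L1/L2 = FBDG/A/- → run F
t=5: L0/L1/L2 = FBDGH/A/- → run F
t=6: L0/L1/L2 = BDGHE/AF/- → run B
t=7: L0/L1/L2 = BDGHE/AF/- → run B
t=8: L0/L1/L2 = BDGHE/AF/- → run B
t=9: L0/L1/L2 = DGHE/AFB/- → run D
t=10: L0/L1/L2 = DGHE/AFB/- → run D
t=11: L0/L1/L2 = DGHE/AFB/- → run D
t=12: L0/L1/L2 = GHE/AFBD/- → run G
t=13: L0/L1/L2 = GHE/AFBD/- → run G
t=14: L0/L1/L2 = GHE/AFBD/- → run G
t=15: L0/L1/L2 = HE/AFBDG/- → run H
t=16: L0/L1/L2 = HE/AFBDG/- → run H
t=17: L0/L1/L2 = E/AFBDG/- → run E
t=18: L0/L1/L2 = E/AFBDG/- → run E
t=19: L0/L1/L2 = E/AFBDG/- → run E
t=20: L0/L1/L2 = -/AFBDGE/- → run A
t=21: L0/L1/L2 = -/AFBDGE/- → run A
t=22: L0/L1/L2 = -/AFBDGE/- → run A
t=23: L0/L1/L2 = -/FBDGE/- → run F
t=24: L0/L1/L2 = -/BDGE/- → run B
t=25: L0/L1/L2 = -/DGE/- → run D
t=26: L0/L1/L2 = -/DGE/- → run D
t=27: L0/L1/L2 = -/DGE/- → run D
t=28: L0/L1/L2 = -/DGE/- → run D
t=29: L0/L1/L2 = -/DGE/- → run D
t=30: L0/L1/L2 = -/GE/- → run G
t=31: L0/L1/L2 = -/GE/- → run G
t=32: L0/L1/L2 = -/GE/- → run G
t=33: L0/L1/L2 = -/GE/- → run G
t=34: L0/L1/L2 = -/E/- → run E
t=35: L0/L1/L2 = -/E/- → run E
t=36: L0/L1/L2 = -/E/- → run E
t=37: L0/L1/L2 = -/E/- → run E
t=38: L0/L1/L2 = -/E/- → run E
t=39: (idle)
t=40: (idle)
t=41: (idle)
t=42: (idle)
t=43: (idle)
t=44: (idle)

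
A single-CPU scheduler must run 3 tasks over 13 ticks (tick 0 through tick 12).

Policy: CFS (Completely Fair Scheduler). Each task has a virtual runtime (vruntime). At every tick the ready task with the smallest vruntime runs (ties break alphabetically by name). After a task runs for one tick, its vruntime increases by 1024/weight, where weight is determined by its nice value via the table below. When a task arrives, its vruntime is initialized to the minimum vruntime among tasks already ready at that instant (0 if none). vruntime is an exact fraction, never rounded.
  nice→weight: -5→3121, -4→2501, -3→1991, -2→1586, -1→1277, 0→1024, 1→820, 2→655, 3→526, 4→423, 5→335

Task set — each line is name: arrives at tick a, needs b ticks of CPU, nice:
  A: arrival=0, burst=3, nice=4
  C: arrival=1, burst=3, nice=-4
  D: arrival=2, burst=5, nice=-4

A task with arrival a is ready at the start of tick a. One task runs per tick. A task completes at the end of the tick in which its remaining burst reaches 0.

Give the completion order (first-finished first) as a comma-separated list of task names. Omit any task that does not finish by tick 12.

completion order = C, D, A

t=0: vr[A=0] → run A
t=1: vr[A=1024/423 C=1024/423] → run A
t=2: vr[A=2048/423 C=1024/423 D=1024/423] → run C
t=3: vr[A=2048/423 C=2994176/1057923 D=1024/423] → run D
t=4: vr[A=2048/423 C=2994176/1057923 D=2994176/1057923] → run C
t=5: vr[A=2048/423 C=3427328/1057923 D=2994176/1057923] → run D
t=6: vr[A=2048/423 C=3427328/1057923 D=3427328/1057923] → run C
t=7: vr[A=2048/423 D=3427328/1057923] → run D
t=8: vr[A=2048/423 D=3860480/1057923] → run D
t=9: vr[A=2048/423 D=4293632/1057923] → run D
t=10: vr[A=2048/423] → run A
t=11: (idle)
t=12: (idle)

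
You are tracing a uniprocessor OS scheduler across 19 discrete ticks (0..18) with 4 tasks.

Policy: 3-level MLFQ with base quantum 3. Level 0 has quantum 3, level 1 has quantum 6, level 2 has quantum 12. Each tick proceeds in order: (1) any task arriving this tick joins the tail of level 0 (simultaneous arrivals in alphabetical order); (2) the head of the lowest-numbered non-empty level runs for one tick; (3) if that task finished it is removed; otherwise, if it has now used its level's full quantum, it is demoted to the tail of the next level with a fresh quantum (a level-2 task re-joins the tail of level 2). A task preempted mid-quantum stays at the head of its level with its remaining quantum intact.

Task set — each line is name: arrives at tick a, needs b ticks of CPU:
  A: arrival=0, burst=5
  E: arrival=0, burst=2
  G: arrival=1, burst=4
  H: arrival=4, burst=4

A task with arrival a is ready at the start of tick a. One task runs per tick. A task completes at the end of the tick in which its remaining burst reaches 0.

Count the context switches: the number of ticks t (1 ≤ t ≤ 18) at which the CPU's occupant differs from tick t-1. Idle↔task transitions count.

t=0: L0/L1/L2 = AE/-/- → run A
t=1: L0/L1/L2 = AEG/-/- → run A
t=2: L0/L1/L2 = AEG/-/- → run A
t=3: L0/L1/L2 = EG/A/- → run E
t=4: L0/L1/L2 = EGH/A/- → run E
t=5: L0/L1/L2 = GH/A/- → run G
t=6: L0/L1/L2 = GH/A/- → run G
t=7: L0/L1/L2 = GH/A/- → run G
t=8: L0/L1/L2 = H/AG/- → run H
t=9: L0/L1/L2 = H/AG/- → run H
t=10: L0/L1/L2 = H/AG/- → run H
t=11: L0/L1/L2 = -/AGH/- → run A
t=12: L0/L1/L2 = -/AGH/- → run A
t=13: L0/L1/L2 = -/GH/- → run G
t=14: L0/L1/L2 = -/H/- → run H
t=15: (idle)
t=16: (idle)
t=17: (idle)
t=18: (idle)

context switches = 7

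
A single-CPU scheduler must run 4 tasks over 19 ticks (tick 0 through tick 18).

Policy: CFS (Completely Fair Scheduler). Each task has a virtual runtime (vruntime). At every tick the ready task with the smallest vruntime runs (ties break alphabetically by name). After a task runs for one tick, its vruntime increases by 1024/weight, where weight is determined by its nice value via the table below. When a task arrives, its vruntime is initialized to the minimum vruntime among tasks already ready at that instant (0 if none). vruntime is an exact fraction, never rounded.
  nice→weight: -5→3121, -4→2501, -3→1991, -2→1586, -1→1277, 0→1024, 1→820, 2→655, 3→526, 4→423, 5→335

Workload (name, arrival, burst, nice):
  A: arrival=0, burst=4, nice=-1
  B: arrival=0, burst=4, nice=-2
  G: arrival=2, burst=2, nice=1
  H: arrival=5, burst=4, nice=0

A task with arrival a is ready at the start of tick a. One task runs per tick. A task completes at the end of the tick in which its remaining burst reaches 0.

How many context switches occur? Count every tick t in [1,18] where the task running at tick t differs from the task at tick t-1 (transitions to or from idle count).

t=0: vr[A=0 B=0] → run A
t=1: vr[A=1024/1277 B=0] → run B
t=2: vr[A=1024/1277 B=512/793 G=512/793] → run B
t=3: vr[A=1024/1277 B=1024/793 G=512/793] → run G
t=4: vr[A=1024/1277 B=1024/793 G=307968/162565] → run A
t=5: vr[A=2048/1277 B=1024/793 G=307968/162565 H=1024/793] → run B
t=6: vr[A=2048/1277 B=1536/793 G=307968/162565 H=1024/793] → run H
t=7: vr[A=2048/1277 B=1536/793 G=307968/162565 H=1817/793] → run A
t=8: vr[A=3072/1277 B=1536/793 G=307968/162565 H=1817/793] → run G
t=9: vr[A=3072/1277 B=1536/793 H=1817/793] → run B
t=10: vr[A=3072/1277 H=1817/793] → run H
t=11: vr[A=3072/1277 H=2610/793] → run A
t=12: vr[H=2610/793] → run H
t=13: vr[H=3403/793] → run H
t=14: (idle)
t=15: (idle)
t=16: (idle)
t=17: (idle)
t=18: (idle)

context switches = 12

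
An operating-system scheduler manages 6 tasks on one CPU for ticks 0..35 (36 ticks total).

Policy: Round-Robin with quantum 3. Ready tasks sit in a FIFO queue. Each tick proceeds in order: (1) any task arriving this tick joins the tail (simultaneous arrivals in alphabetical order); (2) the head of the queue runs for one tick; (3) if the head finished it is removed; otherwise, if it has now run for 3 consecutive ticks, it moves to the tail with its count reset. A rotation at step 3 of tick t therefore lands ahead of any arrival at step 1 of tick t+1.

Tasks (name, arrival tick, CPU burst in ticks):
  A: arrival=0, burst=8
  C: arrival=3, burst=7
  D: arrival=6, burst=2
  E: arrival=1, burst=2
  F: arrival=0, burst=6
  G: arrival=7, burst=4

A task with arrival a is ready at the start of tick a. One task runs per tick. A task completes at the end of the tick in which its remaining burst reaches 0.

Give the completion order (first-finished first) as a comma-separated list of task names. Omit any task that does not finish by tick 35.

t=0: queue=[A,F] q_used=0 → run A
t=1: queue=[A,F,E] q_used=1 → run A
t=2: queue=[A,F,E] q_used=2 → run A
t=3: queue=[F,E,A,C] q_used=0 → run F
t=4: queue=[F,E,A,C] q_used=1 → run F
t=5: queue=[F,E,A,C] q_used=2 → run F
t=6: queue=[E,A,C,F,D] q_used=0 → run E
t=7: queue=[E,A,C,F,D,G] q_used=1 → run E
t=8: queue=[A,C,F,D,G] q_used=0 → run A
t=9: queue=[A,C,F,D,G] q_used=1 → run A
t=10: queue=[A,C,F,D,G] q_used=2 → run A
t=11: queue=[C,F,D,G,A] q_used=0 → run C
t=12: queue=[C,F,D,G,A] q_used=1 → run C
t=13: queue=[C,F,D,G,A] q_used=2 → run C
t=14: queue=[F,D,G,A,C] q_used=0 → run F
t=15: queue=[F,D,G,A,C] q_used=1 → run F
t=16: queue=[F,D,G,A,C] q_used=2 → run F
t=17: queue=[D,G,A,C] q_used=0 → run D
t=18: queue=[D,G,A,C] q_used=1 → run D
t=19: queue=[G,A,C] q_used=0 → run G
t=20: queue=[G,A,C] q_used=1 → run G
t=21: queue=[G,A,C] q_used=2 → run G
t=22: queue=[A,C,G] q_used=0 → run A
t=23: queue=[A,C,G] q_used=1 → run A
t=24: queue=[C,G] q_used=0 → run C
t=25: queue=[C,G] q_used=1 → run C
t=26: queue=[C,G] q_used=2 → run C
t=27: queue=[G,C] q_used=0 → run G
t=28: queue=[C] q_used=0 → run C
t=29: (idle)
t=30: (idle)
t=31: (idle)
t=32: (idle)
t=33: (idle)
t=34: (idle)
t=35: (idle)

completion order = E, F, D, A, G, C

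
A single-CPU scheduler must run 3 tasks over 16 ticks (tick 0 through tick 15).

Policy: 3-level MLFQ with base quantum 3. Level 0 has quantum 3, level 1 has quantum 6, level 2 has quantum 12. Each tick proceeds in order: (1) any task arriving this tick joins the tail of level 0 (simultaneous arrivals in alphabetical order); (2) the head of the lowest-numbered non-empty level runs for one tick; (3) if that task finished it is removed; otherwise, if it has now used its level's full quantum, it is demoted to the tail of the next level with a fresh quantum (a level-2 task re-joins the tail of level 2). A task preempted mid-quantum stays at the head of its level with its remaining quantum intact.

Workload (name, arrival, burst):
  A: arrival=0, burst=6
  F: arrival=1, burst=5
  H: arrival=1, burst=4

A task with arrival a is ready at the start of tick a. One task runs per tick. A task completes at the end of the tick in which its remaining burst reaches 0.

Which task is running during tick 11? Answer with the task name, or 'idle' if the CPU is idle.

t=0: L0/L1/L2 = A/-/- → run A
t=1: L0/L1/L2 = AFH/-/- → run A
t=2: L0/L1/L2 = AFH/-/- → run A
t=3: L0/L1/L2 = FH/A/- → run F
t=4: L0/L1/L2 = FH/A/- → run F
t=5: L0/L1/L2 = FH/A/- → run F
t=6: L0/L1/L2 = H/AF/- → run H
t=7: L0/L1/L2 = H/AF/- → run H
t=8: L0/L1/L2 = H/AF/- → run H
t=9: L0/L1/L2 = -/AFH/- → run A
t=10: L0/L1/L2 = -/AFH/- → run A
t=11: L0/L1/L2 = -/AFH/- → run A
t=12: L0/L1/L2 = -/FH/- → run F
t=13: L0/L1/L2 = -/FH/- → run F
t=14: L0/L1/L2 = -/H/- → run H
t=15: (idle)

running at tick 11 = A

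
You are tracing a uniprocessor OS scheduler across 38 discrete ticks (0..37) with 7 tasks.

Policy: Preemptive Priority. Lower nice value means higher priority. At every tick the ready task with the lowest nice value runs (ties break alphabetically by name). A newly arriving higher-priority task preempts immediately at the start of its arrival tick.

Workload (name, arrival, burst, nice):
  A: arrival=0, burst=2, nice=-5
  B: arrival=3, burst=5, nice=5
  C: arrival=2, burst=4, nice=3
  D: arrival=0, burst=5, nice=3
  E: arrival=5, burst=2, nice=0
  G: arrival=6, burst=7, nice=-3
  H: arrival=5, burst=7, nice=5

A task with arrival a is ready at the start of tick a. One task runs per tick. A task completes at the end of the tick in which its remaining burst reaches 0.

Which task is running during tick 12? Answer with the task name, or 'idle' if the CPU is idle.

running at tick 12 = G

t=0: ready={A,D} → run A
t=1: ready={A,D} → run A
t=2: ready={C,D} → run C
t=3: ready={B,C,D} → run C
t=4: ready={B,C,D} → run C
t=5: ready={B,C,D,E,H} → run E
t=6: ready={B,C,D,E,G,H} → run G
t=7: ready={B,C,D,E,G,H} → run G
t=8: ready={B,C,D,E,G,H} → run G
t=9: ready={B,C,D,E,G,H} → run G
t=10: ready={B,C,D,E,G,H} → run G
t=11: ready={B,C,D,E,G,H} → run G
t=12: ready={B,C,D,E,G,H} → run G
t=13: ready={B,C,D,E,H} → run E
t=14: ready={B,C,D,H} → run C
t=15: ready={B,D,H} → run D
t=16: ready={B,D,H} → run D
t=17: ready={B,D,H} → run D
t=18: ready={B,D,H} → run D
t=19: ready={B,D,H} → run D
t=20: ready={B,H} → run B
t=21: ready={B,H} → run B
t=22: ready={B,H} → run B
t=23: ready={B,H} → run B
t=24: ready={B,H} → run B
t=25: ready={H} → run H
t=26: ready={H} → run H
t=27: ready={H} → run H
t=28: ready={H} → run H
t=29: ready={H} → run H
t=30: ready={H} → run H
t=31: ready={H} → run H
t=32: (idle)
t=33: (idle)
t=34: (idle)
t=35: (idle)
t=36: (idle)
t=37: (idle)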